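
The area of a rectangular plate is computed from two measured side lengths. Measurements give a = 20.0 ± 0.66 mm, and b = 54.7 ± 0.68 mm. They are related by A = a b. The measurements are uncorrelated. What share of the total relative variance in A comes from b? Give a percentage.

12.4%

(δA/A)² = (1·δa/a)² + (1·δb/b)²
  a term: (1×0.0330)² = 0.00109
  b term: (1×0.0124)² = 0.000155
Total = 0.00124. Share from b = 0.000155/0.00124 = 0.124.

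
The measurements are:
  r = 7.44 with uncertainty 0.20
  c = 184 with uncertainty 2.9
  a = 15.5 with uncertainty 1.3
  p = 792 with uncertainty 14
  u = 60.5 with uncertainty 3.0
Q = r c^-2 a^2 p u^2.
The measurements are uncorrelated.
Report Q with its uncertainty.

(1.53 ± 0.306) × 10^5

For a monomial Q ∝ r, c^-2, a^2, p, u^2, fractional errors add in quadrature:
  (1·δr/r)² = (1×0.0269)² = 0.000723;  (-2·δc/c)² = (-2×0.0158)² = 0.000994;  (2·δa/a)² = (2×0.0839)² = 0.0281;  (1·δp/p)² = (1×0.0177)² = 0.000312;  (2·δu/u)² = (2×0.0496)² = 0.00984
δQ/Q = √(0.0400) = 0.200
Q = 1.53e+05, so δQ = 0.200 × 1.53e+05 = 30600.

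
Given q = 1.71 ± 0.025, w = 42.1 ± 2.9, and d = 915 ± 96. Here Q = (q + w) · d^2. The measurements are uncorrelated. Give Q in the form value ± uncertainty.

Let u = q + w = 43.8. δu = √(δq² + δw²) = √(0.000625 + 8.41) = 2.90, so δu/u = 0.0662.
Q is then a monomial in u, d:
δQ/Q = √((δu/u)² + (2·δd/d)²) = √(0.00438 + 0.0440) = 0.220
Q = 3.67e+07, so δQ = 0.220 × 3.67e+07 = 8.07e+06.

(3.67 ± 0.807) × 10^7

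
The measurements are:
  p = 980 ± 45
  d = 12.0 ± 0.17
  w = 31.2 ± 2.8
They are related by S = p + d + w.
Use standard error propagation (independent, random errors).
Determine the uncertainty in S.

45.1

S is a linear combination, so absolute uncertainties add in quadrature:
  (δp)² = 2020;  (δd)² = 0.0289;  (δw)² = 7.84
δS = √(2030) = 45.1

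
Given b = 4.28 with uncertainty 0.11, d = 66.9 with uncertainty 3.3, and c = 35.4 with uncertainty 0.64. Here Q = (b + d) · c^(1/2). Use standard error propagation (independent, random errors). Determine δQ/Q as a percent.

Let u = b + d = 71.2. δu = √(δb² + δd²) = √(0.0121 + 10.9) = 3.30, so δu/u = 0.0464.
Q is then a monomial in u, c:
δQ/Q = √((δu/u)² + (½·δc/c)²) = √(0.00215 + 8.17e-05) = 0.0473

4.73%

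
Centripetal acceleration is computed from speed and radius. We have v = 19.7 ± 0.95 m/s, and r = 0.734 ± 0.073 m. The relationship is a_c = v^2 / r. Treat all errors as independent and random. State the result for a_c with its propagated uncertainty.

Products/powers → add relative errors in quadrature, weighted by exponent:
  (2·δv/v)² = (2×0.0482)² = 0.00930;  (-1·δr/r)² = (-1×0.0995)² = 0.00989
δa_c/a_c = √(0.0192) = 0.139
a_c = 529 m/s^2, so δa_c = 0.139 × 529 = 73.3 m/s^2.

529 ± 73.3 m/s^2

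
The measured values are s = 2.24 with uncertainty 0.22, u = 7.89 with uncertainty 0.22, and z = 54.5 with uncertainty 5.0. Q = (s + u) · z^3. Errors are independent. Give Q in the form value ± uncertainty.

Let w = s + u = 10.1. δw = √(δs² + δu²) = √(0.0484 + 0.0484) = 0.311, so δw/w = 0.0307.
Q is then a monomial in w, z:
δQ/Q = √((δw/w)² + (3·δz/z)²) = √(0.000943 + 0.0758) = 0.277
Q = 1.64e+06, so δQ = 0.277 × 1.64e+06 = 4.54e+05.

(1.64 ± 0.454) × 10^6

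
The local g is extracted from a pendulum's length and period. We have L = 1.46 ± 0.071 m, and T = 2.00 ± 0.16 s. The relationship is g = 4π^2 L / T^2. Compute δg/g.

Since g is a product/quotient, work with relative uncertainties:
  (1·δL/L)² = (1×0.0486)² = 0.00236;  (-2·δT/T)² = (-2×0.0800)² = 0.0256
δg/g = √(0.0280) = 0.167

0.167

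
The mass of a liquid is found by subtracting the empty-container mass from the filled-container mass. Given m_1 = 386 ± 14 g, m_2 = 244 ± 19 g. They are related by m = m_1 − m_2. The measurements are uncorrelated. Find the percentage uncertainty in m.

For a sum/difference, combine absolute errors in quadrature:
  (δm_1)² = 196;  (δm_2)² = 361
δm = √(557) = 23.6 g
m = 142 g, so δm/m = 23.6/142 = 0.166.

16.6%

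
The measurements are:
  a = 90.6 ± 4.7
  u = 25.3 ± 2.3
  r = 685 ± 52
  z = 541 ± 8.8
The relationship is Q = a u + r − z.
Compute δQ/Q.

Let p = a·u = 2290. δp/p = √((1·δa/a)² + (1·δu/u)²) = √(0.00269 + 0.00826) = 0.105, so δp = 240.
Q = p + r − z: δQ = √(δp² + δr² + δz²) = √(57600 + 2700 + 77.4) = 246
Q = 2440, so δQ/Q = 246/2440 = 0.101.

0.101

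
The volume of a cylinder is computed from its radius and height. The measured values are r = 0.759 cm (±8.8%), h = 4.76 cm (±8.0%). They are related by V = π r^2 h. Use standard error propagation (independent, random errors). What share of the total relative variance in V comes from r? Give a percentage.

(δV/V)² = (2·δr/r)² + (1·δh/h)²
  r term: (2×0.0880)² = 0.0310
  h term: (1×0.0800)² = 0.00640
Total = 0.0374. Share from r = 0.0310/0.0374 = 0.829.

82.9%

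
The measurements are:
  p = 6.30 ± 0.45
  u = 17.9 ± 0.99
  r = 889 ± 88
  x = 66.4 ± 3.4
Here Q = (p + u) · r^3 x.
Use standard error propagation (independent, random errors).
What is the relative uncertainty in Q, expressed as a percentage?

30.5%

Let w = p + u = 24.2. δw = √(δp² + δu²) = √(0.203 + 0.980) = 1.09, so δw/w = 0.0449.
Q is then a monomial in w, r, x:
δQ/Q = √((δw/w)² + (3·δr/r)² + (1·δx/x)²) = √(0.00202 + 0.0882 + 0.00262) = 0.305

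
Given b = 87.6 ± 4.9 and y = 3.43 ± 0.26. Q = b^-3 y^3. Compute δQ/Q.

0.283

Relative error in a monomial: (δQ/Q)² = Σ (nᵢ · δxᵢ/xᵢ)².
  (-3·δb/b)² = (-3×0.0559)² = 0.0282;  (3·δy/y)² = (3×0.0758)² = 0.0517
δQ/Q = √(0.0799) = 0.283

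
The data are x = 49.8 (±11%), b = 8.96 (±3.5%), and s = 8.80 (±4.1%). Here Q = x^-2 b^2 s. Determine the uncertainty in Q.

Q is a product of powers, so relative uncertainties combine in quadrature:
  (-2·δx/x)² = (-2×0.110)² = 0.0484;  (2·δb/b)² = (2×0.0350)² = 0.00490;  (1·δs/s)² = (1×0.0410)² = 0.00168
δQ/Q = √(0.0550) = 0.234
Q = 0.285, so δQ = 0.234 × 0.285 = 0.0668.

0.0668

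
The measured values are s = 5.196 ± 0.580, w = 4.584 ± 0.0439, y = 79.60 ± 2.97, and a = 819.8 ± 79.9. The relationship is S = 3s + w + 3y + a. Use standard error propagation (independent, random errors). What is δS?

For a sum/difference, combine absolute errors in quadrature:
  (3·δs)² = 3.03;  (δw)² = 0.00193;  (3·δy)² = 79.4;  (δa)² = 6380
δS = √(6470) = 80.4

80.4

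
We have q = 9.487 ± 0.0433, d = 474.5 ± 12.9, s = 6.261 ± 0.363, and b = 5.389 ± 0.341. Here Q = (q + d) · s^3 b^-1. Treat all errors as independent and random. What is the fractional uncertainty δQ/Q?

Let u = q + d = 484.0. δu = √(δq² + δd²) = √(0.00187 + 166) = 12.9, so δu/u = 0.0267.
Q is then a monomial in u, s, b:
δQ/Q = √((δu/u)² + (3·δs/s)² + (-1·δb/b)²) = √(0.000710 + 0.0303 + 0.00400) = 0.187

0.187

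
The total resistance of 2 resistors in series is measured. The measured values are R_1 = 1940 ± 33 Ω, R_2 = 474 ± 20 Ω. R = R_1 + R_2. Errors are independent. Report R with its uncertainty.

Sums and differences: (δR)² = Σ (cᵢ δxᵢ)².
  (δR_1)² = 1090;  (δR_2)² = 400
δR = √(1490) = 38.6 Ω
R = 2410 Ω.

2410 ± 38.6 Ω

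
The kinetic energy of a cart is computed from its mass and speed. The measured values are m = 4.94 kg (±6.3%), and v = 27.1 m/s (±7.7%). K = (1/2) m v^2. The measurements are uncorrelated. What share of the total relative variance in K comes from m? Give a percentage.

14.3%

(δK/K)² = (1·δm/m)² + (2·δv/v)²
  m term: (1×0.0630)² = 0.00397
  v term: (2×0.0770)² = 0.0237
Total = 0.0277. Share from m = 0.00397/0.0277 = 0.143.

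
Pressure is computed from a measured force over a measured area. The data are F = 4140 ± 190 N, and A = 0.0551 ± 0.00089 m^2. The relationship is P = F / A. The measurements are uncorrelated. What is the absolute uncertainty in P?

Relative error in a monomial: (δP/P)² = Σ (nᵢ · δxᵢ/xᵢ)².
  (1·δF/F)² = (1×0.0459)² = 0.00211;  (-1·δA/A)² = (-1×0.0162)² = 0.000261
δP/P = √(0.00237) = 0.0487
P = 75100 Pa, so δP = 0.0487 × 75100 = 3660 Pa.

3660 Pa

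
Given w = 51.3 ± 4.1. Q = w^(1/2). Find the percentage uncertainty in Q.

Since Q is a product/quotient, work with relative uncertainties:
  (½·δw/w)² = (0.5×0.0799)² = 0.00160
δQ/Q = √(0.00160) = 0.0400

4.00%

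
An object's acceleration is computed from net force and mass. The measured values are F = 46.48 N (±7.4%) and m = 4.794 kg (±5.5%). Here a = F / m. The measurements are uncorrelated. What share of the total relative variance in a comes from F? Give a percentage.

64.4%

(δa/a)² = (1·δF/F)² + (-1·δm/m)²
  F term: (1×0.0740)² = 0.00548
  m term: (-1×0.0550)² = 0.00302
Total = 0.00850. Share from F = 0.00548/0.00850 = 0.644.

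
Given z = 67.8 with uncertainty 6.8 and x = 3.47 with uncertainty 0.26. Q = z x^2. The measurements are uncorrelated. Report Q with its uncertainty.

816 ± 147

Since Q is a product/quotient, work with relative uncertainties:
  (1·δz/z)² = (1×0.100)² = 0.0101;  (2·δx/x)² = (2×0.0749)² = 0.0225
δQ/Q = √(0.0325) = 0.180
Q = 816, so δQ = 0.180 × 816 = 147.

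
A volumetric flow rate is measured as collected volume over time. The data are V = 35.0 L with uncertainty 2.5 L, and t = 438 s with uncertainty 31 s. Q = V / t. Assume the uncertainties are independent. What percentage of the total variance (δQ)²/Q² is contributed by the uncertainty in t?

(δQ/Q)² = (1·δV/V)² + (-1·δt/t)²
  V term: (1×0.0714)² = 0.00510
  t term: (-1×0.0708)² = 0.00501
Total = 0.0101. Share from t = 0.00501/0.0101 = 0.495.

49.5%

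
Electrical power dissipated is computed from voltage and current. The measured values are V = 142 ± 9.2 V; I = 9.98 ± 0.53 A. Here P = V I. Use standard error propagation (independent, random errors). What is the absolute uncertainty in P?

119 W

Relative error in a monomial: (δP/P)² = Σ (nᵢ · δxᵢ/xᵢ)².
  (1·δV/V)² = (1×0.0648)² = 0.00420;  (1·δI/I)² = (1×0.0531)² = 0.00282
δP/P = √(0.00702) = 0.0838
P = 1420 W, so δP = 0.0838 × 1420 = 119 W.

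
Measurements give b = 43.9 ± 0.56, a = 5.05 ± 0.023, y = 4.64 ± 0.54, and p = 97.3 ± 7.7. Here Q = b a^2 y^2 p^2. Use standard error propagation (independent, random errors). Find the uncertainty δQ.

6.43e+07

Products/powers → add relative errors in quadrature, weighted by exponent:
  (1·δb/b)² = (1×0.0128)² = 0.000163;  (2·δa/a)² = (2×0.00455)² = 8.3e-05;  (2·δy/y)² = (2×0.116)² = 0.0542;  (2·δp/p)² = (2×0.0791)² = 0.0251
δQ/Q = √(0.0795) = 0.282
Q = 2.28e+08, so δQ = 0.282 × 2.28e+08 = 6.43e+07.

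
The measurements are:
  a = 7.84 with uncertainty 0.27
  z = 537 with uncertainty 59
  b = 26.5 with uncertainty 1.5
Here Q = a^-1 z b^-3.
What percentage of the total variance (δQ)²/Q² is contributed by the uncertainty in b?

(δQ/Q)² = (-1·δa/a)² + (1·δz/z)² + (-3·δb/b)²
  a term: (-1×0.0344)² = 0.00119
  z term: (1×0.110)² = 0.0121
  b term: (-3×0.0566)² = 0.0288
Total = 0.0421. Share from b = 0.0288/0.0421 = 0.685.

68.5%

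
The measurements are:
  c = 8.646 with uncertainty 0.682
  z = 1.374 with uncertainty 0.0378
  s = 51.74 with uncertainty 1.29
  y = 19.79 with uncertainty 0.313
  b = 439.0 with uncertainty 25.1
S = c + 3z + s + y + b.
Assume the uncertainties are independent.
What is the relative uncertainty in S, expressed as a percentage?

4.81%

S is a linear combination, so absolute uncertainties add in quadrature:
  (δc)² = 0.465;  (3·δz)² = 0.0129;  (δs)² = 1.66;  (δy)² = 0.0980;  (δb)² = 630
δS = √(632) = 25.1
S = 523.3, so δS/S = 25.1/523.3 = 0.0481.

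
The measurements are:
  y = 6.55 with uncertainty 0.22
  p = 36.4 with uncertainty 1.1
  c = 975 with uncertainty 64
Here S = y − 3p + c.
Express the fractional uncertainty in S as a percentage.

Absolute uncertainties add in quadrature for a linear combination:
  (δy)² = 0.0484;  (3·δp)² = 10.9;  (δc)² = 4100
δS = √(4110) = 64.1
S = 872, so δS/S = 64.1/872 = 0.0735.

7.35%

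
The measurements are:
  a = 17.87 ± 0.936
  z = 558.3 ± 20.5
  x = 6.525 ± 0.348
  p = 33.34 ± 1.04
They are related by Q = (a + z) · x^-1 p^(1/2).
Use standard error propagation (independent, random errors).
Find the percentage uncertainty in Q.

Let u = a + z = 576.2. δu = √(δa² + δz²) = √(0.876 + 420) = 20.5, so δu/u = 0.0356.
Q is then a monomial in u, x, p:
δQ/Q = √((δu/u)² + (-1·δx/x)² + (½·δp/p)²) = √(0.00127 + 0.00284 + 0.000243) = 0.0660

6.60%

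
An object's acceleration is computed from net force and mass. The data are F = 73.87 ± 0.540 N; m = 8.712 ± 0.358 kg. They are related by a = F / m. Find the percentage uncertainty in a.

Each factor contributes (exponent × relative error)² to (δa/a)²:
  (1·δF/F)² = (1×0.00731)² = 5.34e-05;  (-1·δm/m)² = (-1×0.0411)² = 0.00169
δa/a = √(0.00174) = 0.0417

4.17%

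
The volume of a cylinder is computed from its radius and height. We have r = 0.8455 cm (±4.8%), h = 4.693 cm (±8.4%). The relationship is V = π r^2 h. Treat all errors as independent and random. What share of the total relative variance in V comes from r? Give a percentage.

(δV/V)² = (2·δr/r)² + (1·δh/h)²
  r term: (2×0.0480)² = 0.00922
  h term: (1×0.0840)² = 0.00706
Total = 0.0163. Share from r = 0.00922/0.0163 = 0.566.

56.6%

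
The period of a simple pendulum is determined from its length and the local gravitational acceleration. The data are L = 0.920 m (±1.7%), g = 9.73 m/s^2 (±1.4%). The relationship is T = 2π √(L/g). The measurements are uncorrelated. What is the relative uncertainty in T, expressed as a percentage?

Products/powers → add relative errors in quadrature, weighted by exponent:
  (½·δL/L)² = (0.5×0.0170)² = 7.23e-05;  (−½·δg/g)² = (-0.5×0.0140)² = 4.9e-05
δT/T = √(0.000121) = 0.0110

1.10%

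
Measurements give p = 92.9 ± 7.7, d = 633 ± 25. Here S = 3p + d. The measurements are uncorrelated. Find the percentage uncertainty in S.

3.73%

For a sum/difference, combine absolute errors in quadrature:
  (3·δp)² = 534;  (δd)² = 625
δS = √(1160) = 34.0
S = 912, so δS/S = 34.0/912 = 0.0373.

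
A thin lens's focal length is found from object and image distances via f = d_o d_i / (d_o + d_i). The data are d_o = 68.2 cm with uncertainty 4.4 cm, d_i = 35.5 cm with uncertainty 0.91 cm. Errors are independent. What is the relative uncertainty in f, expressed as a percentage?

∂f/∂d_o = (d_i/(d_o+d_i))² = 0.117;  ∂f/∂d_i = (d_o/(d_o+d_i))² = 0.433
δf = √((∂f/∂d_o · δd_o)² + (∂f/∂d_i · δd_i)²) = √(0.266 + 0.155) = 0.649 cm
f = 23.3 cm, so δf/f = 0.649/23.3 = 0.0278.

2.78%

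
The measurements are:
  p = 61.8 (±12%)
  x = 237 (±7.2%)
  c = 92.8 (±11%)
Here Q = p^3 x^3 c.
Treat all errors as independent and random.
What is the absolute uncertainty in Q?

Each factor contributes (exponent × relative error)² to (δQ/Q)²:
  (3·δp/p)² = (3×0.120)² = 0.130;  (3·δx/x)² = (3×0.0720)² = 0.0467;  (1·δc/c)² = (1×0.110)² = 0.0121
δQ/Q = √(0.188) = 0.434
Q = 2.92e+14, so δQ = 0.434 × 2.92e+14 = 1.27e+14.

1.27e+14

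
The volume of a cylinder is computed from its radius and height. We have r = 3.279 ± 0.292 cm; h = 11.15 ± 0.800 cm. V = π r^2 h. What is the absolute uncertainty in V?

72.3 cm^3

Products/powers → add relative errors in quadrature, weighted by exponent:
  (2·δr/r)² = (2×0.0891)² = 0.0317;  (1·δh/h)² = (1×0.0717)² = 0.00515
δV/V = √(0.0369) = 0.192
V = 376.6 cm^3, so δV = 0.192 × 376.6 = 72.3 cm^3.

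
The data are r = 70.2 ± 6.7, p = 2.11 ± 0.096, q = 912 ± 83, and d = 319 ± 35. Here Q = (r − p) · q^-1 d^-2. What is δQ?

1.89e-07

Let u = r − p = 68.1. δu = √(δr² + δp²) = √(44.9 + 0.00922) = 6.70, so δu/u = 0.0984.
Q is then a monomial in u, q, d:
δQ/Q = √((δu/u)² + (-1·δq/q)² + (-2·δd/d)²) = √(0.00968 + 0.00828 + 0.0482) = 0.257
Q = 7.34e-07, so δQ = 0.257 × 7.34e-07 = 1.89e-07.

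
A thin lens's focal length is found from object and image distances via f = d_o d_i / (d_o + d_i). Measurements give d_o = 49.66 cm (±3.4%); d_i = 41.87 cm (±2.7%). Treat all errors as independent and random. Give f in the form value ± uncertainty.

22.72 ± 0.485 cm

∂f/∂d_o = (d_i/(d_o+d_i))² = 0.209;  ∂f/∂d_i = (d_o/(d_o+d_i))² = 0.294
δf = √((∂f/∂d_o · δd_o)² + (∂f/∂d_i · δd_i)²) = √(0.125 + 0.111) = 0.485 cm
f = 22.72 cm.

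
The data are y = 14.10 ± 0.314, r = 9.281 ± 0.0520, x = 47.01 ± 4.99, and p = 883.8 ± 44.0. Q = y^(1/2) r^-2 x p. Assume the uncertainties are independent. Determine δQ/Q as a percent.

Q is a product of powers, so relative uncertainties combine in quadrature:
  (½·δy/y)² = (0.5×0.0223)² = 0.000124;  (-2·δr/r)² = (-2×0.00560)² = 0.000126;  (1·δx/x)² = (1×0.106)² = 0.0113;  (1·δp/p)² = (1×0.0498)² = 0.00248
δQ/Q = √(0.0140) = 0.118

11.8%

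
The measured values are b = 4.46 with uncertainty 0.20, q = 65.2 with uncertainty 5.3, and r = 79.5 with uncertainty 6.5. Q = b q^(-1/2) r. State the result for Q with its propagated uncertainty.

For a monomial Q ∝ b, q^(-1/2), r, fractional errors add in quadrature:
  (1·δb/b)² = (1×0.0448)² = 0.00201;  (−½·δq/q)² = (-0.5×0.0813)² = 0.00165;  (1·δr/r)² = (1×0.0818)² = 0.00668
δQ/Q = √(0.0103) = 0.102
Q = 43.9, so δQ = 0.102 × 43.9 = 4.47.

43.9 ± 4.47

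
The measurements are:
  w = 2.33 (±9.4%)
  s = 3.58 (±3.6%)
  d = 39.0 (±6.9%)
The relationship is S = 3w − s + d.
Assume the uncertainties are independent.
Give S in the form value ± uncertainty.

Sums and differences: (δS)² = Σ (cᵢ δxᵢ)².
  (3·δw)² = 0.432;  (δs)² = 0.0166;  (δd)² = 7.24
δS = √(7.69) = 2.77
S = 42.4.

42.4 ± 2.77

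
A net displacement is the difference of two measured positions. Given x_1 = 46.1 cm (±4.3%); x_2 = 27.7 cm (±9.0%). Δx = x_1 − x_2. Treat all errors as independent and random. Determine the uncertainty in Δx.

Sums and differences: (δΔx)² = Σ (cᵢ δxᵢ)².
  (δx_1)² = 3.93;  (δx_2)² = 6.22
δΔx = √(10.1) = 3.19 cm

3.19 cm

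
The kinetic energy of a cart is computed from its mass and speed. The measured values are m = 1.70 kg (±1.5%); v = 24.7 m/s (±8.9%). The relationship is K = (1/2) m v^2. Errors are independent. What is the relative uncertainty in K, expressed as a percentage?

17.9%

For a monomial K ∝ m, v^2, fractional errors add in quadrature:
  (1·δm/m)² = (1×0.0150)² = 0.000225;  (2·δv/v)² = (2×0.0890)² = 0.0317
δK/K = √(0.0319) = 0.179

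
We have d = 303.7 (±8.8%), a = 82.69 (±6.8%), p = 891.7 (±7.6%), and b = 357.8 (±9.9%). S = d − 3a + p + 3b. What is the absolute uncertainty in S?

130

Sums and differences: (δS)² = Σ (cᵢ δxᵢ)².
  (δd)² = 714;  (3·δa)² = 285;  (δp)² = 4590;  (3·δb)² = 11300
δS = √(16900) = 130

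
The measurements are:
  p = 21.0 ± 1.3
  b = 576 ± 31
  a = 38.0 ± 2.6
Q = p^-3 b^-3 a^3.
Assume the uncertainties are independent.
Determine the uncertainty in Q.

Each factor contributes (exponent × relative error)² to (δQ/Q)²:
  (-3·δp/p)² = (-3×0.0619)² = 0.0345;  (-3·δb/b)² = (-3×0.0538)² = 0.0261;  (3·δa/a)² = (3×0.0684)² = 0.0421
δQ/Q = √(0.103) = 0.320
Q = 3.1e-08, so δQ = 0.320 × 3.1e-08 = 9.94e-09.

9.94e-09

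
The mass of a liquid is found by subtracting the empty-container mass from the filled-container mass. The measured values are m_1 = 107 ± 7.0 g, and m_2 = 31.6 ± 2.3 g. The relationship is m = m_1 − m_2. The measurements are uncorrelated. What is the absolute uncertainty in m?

7.37 g

m is a linear combination, so absolute uncertainties add in quadrature:
  (δm_1)² = 49.0;  (δm_2)² = 5.29
δm = √(54.3) = 7.37 g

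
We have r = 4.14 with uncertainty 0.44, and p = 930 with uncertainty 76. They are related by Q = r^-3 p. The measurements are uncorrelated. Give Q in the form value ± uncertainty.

13.1 ± 4.31

Since Q is a product/quotient, work with relative uncertainties:
  (-3·δr/r)² = (-3×0.106)² = 0.102;  (1·δp/p)² = (1×0.0817)² = 0.00668
δQ/Q = √(0.108) = 0.329
Q = 13.1, so δQ = 0.329 × 13.1 = 4.31.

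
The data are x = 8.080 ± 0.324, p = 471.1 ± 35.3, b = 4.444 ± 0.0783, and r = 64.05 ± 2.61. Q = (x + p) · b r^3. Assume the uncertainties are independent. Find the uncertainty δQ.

Let u = x + p = 479.2. δu = √(δx² + δp²) = √(0.105 + 1250) = 35.3, so δu/u = 0.0737.
Q is then a monomial in u, b, r:
δQ/Q = √((δu/u)² + (1·δb/b)² + (3·δr/r)²) = √(0.00543 + 0.000310 + 0.0149) = 0.144
Q = 5.595e+08, so δQ = 0.144 × 5.595e+08 = 8.05e+07.

8.05e+07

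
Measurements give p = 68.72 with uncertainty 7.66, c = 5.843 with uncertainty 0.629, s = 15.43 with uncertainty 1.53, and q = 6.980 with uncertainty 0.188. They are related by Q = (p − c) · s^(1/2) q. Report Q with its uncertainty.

Let u = p − c = 62.88. δu = √(δp² + δc²) = √(58.7 + 0.396) = 7.69, so δu/u = 0.122.
Q is then a monomial in u, s, q:
δQ/Q = √((δu/u)² + (½·δs/s)² + (1·δq/q)²) = √(0.0149 + 0.00246 + 0.000725) = 0.135
Q = 1724, so δQ = 0.135 × 1724 = 232.

1724 ± 232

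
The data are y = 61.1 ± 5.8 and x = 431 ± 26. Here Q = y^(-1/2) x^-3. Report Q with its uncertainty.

Products/powers → add relative errors in quadrature, weighted by exponent:
  (−½·δy/y)² = (-0.5×0.0949)² = 0.00225;  (-3·δx/x)² = (-3×0.0603)² = 0.0328
δQ/Q = √(0.0350) = 0.187
Q = 1.6e-09, so δQ = 0.187 × 1.6e-09 = 2.99e-10.

(1.60 ± 0.299) × 10^-9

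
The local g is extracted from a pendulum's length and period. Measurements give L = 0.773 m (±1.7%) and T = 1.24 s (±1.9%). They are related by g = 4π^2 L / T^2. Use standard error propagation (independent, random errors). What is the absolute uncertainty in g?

Products/powers → add relative errors in quadrature, weighted by exponent:
  (1·δL/L)² = (1×0.0170)² = 0.000289;  (-2·δT/T)² = (-2×0.0190)² = 0.00144
δg/g = √(0.00173) = 0.0416
g = 19.8 m/s^2, so δg = 0.0416 × 19.8 = 0.826 m/s^2.

0.826 m/s^2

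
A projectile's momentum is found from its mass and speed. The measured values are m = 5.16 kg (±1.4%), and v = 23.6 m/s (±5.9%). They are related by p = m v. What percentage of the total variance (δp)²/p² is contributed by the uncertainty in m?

5.33%

(δp/p)² = (1·δm/m)² + (1·δv/v)²
  m term: (1×0.0140)² = 0.000196
  v term: (1×0.0590)² = 0.00348
Total = 0.00368. Share from m = 0.000196/0.00368 = 0.0533.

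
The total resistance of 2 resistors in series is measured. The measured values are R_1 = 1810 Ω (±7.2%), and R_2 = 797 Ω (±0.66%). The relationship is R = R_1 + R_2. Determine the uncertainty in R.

130 Ω

R is a linear combination, so absolute uncertainties add in quadrature:
  (δR_1)² = 17000;  (δR_2)² = 27.7
δR = √(17000) = 130 Ω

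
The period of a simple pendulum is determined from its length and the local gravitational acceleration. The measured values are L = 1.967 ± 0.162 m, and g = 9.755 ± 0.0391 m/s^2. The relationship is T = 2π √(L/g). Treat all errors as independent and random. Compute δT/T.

Each factor contributes (exponent × relative error)² to (δT/T)²:
  (½·δL/L)² = (0.5×0.0824)² = 0.00170;  (−½·δg/g)² = (-0.5×0.00401)² = 4.02e-06
δT/T = √(0.00170) = 0.0412

0.0412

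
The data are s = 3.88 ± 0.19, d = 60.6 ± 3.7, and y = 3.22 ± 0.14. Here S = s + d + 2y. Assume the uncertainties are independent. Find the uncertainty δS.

3.72

Each term contributes (cᵢ δxᵢ)² to (δS)²:
  (δs)² = 0.0361;  (δd)² = 13.7;  (2·δy)² = 0.0784
δS = √(13.8) = 3.72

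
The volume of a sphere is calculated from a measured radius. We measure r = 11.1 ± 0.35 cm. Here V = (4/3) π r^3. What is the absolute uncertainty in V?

V ∝ r^3, so δV/V = |3| · δr/r = 3 × 0.0315 = 0.0946.
V = 5730 cm^3, so δV = 0.0946 × 5730 = 542 cm^3.

542 cm^3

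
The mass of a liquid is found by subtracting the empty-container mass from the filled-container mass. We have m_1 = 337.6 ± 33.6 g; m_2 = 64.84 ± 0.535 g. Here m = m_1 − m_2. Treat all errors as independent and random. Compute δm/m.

For a sum/difference, combine absolute errors in quadrature:
  (δm_1)² = 1130;  (δm_2)² = 0.286
δm = √(1130) = 33.6 g
m = 272.8 g, so δm/m = 33.6/272.8 = 0.123.

0.123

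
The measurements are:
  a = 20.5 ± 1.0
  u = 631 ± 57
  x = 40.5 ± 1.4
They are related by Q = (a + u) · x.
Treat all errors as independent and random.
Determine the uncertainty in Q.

2480

Let w = a + u = 652. δw = √(δa² + δu²) = √(1.00 + 3250) = 57.0, so δw/w = 0.0875.
Q is then a monomial in w, x:
δQ/Q = √((δw/w)² + (1·δx/x)²) = √(0.00766 + 0.00119) = 0.0941
Q = 26400, so δQ = 0.0941 × 26400 = 2480.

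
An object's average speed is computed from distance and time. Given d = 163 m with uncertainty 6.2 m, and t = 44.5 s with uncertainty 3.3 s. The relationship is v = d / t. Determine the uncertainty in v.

Relative error in a monomial: (δv/v)² = Σ (nᵢ · δxᵢ/xᵢ)².
  (1·δd/d)² = (1×0.0380)² = 0.00145;  (-1·δt/t)² = (-1×0.0742)² = 0.00550
δv/v = √(0.00695) = 0.0833
v = 3.66 m/s, so δv = 0.0833 × 3.66 = 0.305 m/s.

0.305 m/s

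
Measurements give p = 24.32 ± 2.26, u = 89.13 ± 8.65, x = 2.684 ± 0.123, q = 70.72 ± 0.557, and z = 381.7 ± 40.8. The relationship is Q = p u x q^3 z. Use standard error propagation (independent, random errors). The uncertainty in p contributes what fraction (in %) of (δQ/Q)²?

(δQ/Q)² = (1·δp/p)² + (1·δu/u)² + (1·δx/x)² + (3·δq/q)² + (1·δz/z)²
  p term: (1×0.0929)² = 0.00864
  u term: (1×0.0970)² = 0.00942
  x term: (1×0.0458)² = 0.00210
  q term: (3×0.00788)² = 0.000558
  z term: (1×0.107)² = 0.0114
Total = 0.0321. Share from p = 0.00864/0.0321 = 0.269.

26.9%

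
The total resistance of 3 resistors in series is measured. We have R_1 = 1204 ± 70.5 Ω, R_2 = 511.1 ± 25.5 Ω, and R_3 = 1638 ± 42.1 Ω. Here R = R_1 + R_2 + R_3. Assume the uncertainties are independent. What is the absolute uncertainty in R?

For a sum/difference, combine absolute errors in quadrature:
  (δR_1)² = 4970;  (δR_2)² = 650;  (δR_3)² = 1770
δR = √(7390) = 86.0 Ω

86.0 Ω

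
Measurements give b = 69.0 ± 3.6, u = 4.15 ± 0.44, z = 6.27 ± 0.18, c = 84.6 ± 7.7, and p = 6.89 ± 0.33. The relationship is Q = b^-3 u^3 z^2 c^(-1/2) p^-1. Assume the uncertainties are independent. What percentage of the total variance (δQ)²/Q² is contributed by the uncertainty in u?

75.9%

(δQ/Q)² = (-3·δb/b)² + (3·δu/u)² + (2·δz/z)² + (−½·δc/c)² + (-1·δp/p)²
  b term: (-3×0.0522)² = 0.0245
  u term: (3×0.106)² = 0.101
  z term: (2×0.0287)² = 0.00330
  c term: (-0.5×0.0910)² = 0.00207
  p term: (-1×0.0479)² = 0.00229
Total = 0.133. Share from u = 0.101/0.133 = 0.759.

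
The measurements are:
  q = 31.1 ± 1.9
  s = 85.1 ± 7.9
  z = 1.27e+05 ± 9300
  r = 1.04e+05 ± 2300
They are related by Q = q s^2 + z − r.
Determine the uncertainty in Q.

45100

Let p = q·s^2 = 2.25e+05. δp/p = √((1·δq/q)² + (2·δs/s)²) = √(0.00373 + 0.0345) = 0.195, so δp = 44000.
Q = p + z − r: δQ = √(δp² + δz² + δr²) = √(1.94e+09 + 8.65e+07 + 5.29e+06) = 45100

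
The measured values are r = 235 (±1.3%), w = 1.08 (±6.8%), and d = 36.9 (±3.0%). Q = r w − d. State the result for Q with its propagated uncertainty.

Let p = r·w = 254. δp/p = √((1·δr/r)² + (1·δw/w)²) = √(0.000169 + 0.00462) = 0.0692, so δp = 17.6.
Q = p − d: δQ = √(δp² + δd²) = √(309 + 1.23) = 17.6
Q = 217.

217 ± 17.6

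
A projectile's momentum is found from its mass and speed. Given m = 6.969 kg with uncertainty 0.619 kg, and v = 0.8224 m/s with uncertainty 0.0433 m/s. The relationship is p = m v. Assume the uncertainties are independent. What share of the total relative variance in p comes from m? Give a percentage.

74.0%

(δp/p)² = (1·δm/m)² + (1·δv/v)²
  m term: (1×0.0888)² = 0.00789
  v term: (1×0.0527)² = 0.00277
Total = 0.0107. Share from m = 0.00789/0.0107 = 0.740.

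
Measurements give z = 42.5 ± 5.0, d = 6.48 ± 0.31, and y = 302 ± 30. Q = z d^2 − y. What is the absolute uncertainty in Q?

Let p = z·d^2 = 1780. δp/p = √((1·δz/z)² + (2·δd/d)²) = √(0.0138 + 0.00915) = 0.152, so δp = 271.
Q = p − y: δQ = √(δp² + δy²) = √(73200 + 900) = 272

272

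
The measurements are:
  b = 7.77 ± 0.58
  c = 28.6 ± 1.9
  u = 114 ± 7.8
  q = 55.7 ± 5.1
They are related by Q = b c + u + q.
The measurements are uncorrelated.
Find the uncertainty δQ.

24.1

Let p = b·c = 222. δp/p = √((1·δb/b)² + (1·δc/c)²) = √(0.00557 + 0.00441) = 0.0999, so δp = 22.2.
Q = p + u + q: δQ = √(δp² + δu² + δq²) = √(493 + 60.8 + 26.0) = 24.1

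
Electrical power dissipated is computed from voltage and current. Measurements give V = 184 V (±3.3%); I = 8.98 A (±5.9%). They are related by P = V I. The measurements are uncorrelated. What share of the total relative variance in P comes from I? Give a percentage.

76.2%

(δP/P)² = (1·δV/V)² + (1·δI/I)²
  V term: (1×0.0330)² = 0.00109
  I term: (1×0.0590)² = 0.00348
Total = 0.00457. Share from I = 0.00348/0.00457 = 0.762.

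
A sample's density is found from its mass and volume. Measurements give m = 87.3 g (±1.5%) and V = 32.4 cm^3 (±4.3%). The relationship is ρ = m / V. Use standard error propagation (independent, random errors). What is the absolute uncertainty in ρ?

0.123 g/cm^3

ρ is a product of powers, so relative uncertainties combine in quadrature:
  (1·δm/m)² = (1×0.0150)² = 0.000225;  (-1·δV/V)² = (-1×0.0430)² = 0.00185
δρ/ρ = √(0.00207) = 0.0455
ρ = 2.69 g/cm^3, so δρ = 0.0455 × 2.69 = 0.123 g/cm^3.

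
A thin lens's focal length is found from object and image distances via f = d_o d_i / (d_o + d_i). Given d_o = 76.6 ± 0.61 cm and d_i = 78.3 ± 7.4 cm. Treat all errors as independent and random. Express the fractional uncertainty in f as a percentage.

4.69%

∂f/∂d_o = (d_i/(d_o+d_i))² = 0.256;  ∂f/∂d_i = (d_o/(d_o+d_i))² = 0.245
δf = √((∂f/∂d_o · δd_o)² + (∂f/∂d_i · δd_i)²) = √(0.0243 + 3.27) = 1.82 cm
f = 38.7 cm, so δf/f = 1.82/38.7 = 0.0469.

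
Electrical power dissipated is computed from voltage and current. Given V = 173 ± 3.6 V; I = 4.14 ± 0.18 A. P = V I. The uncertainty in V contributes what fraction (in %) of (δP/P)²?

18.6%

(δP/P)² = (1·δV/V)² + (1·δI/I)²
  V term: (1×0.0208)² = 0.000433
  I term: (1×0.0435)² = 0.00189
Total = 0.00232. Share from V = 0.000433/0.00232 = 0.186.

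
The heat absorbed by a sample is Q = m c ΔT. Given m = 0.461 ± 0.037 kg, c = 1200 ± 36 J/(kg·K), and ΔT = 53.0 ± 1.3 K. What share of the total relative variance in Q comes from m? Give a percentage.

81.1%

(δQ/Q)² = (1·δm/m)² + (1·δc/c)² + (1·δΔT/ΔT)²
  m term: (1×0.0803)² = 0.00644
  c term: (1×0.0300)² = 0.000900
  ΔT term: (1×0.0245)² = 0.000602
Total = 0.00794. Share from m = 0.00644/0.00794 = 0.811.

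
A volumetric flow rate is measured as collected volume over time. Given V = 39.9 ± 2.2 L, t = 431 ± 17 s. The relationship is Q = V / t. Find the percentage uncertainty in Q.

6.78%

For a monomial Q ∝ V, t^-1, fractional errors add in quadrature:
  (1·δV/V)² = (1×0.0551)² = 0.00304;  (-1·δt/t)² = (-1×0.0394)² = 0.00156
δQ/Q = √(0.00460) = 0.0678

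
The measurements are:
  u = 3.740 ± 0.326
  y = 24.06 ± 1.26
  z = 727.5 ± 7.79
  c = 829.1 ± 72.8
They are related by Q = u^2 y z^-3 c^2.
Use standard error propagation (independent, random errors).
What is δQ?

0.153

Products/powers → add relative errors in quadrature, weighted by exponent:
  (2·δu/u)² = (2×0.0872)² = 0.0304;  (1·δy/y)² = (1×0.0524)² = 0.00274;  (-3·δz/z)² = (-3×0.0107)² = 0.00103;  (2·δc/c)² = (2×0.0878)² = 0.0308
δQ/Q = √(0.0650) = 0.255
Q = 0.6008, so δQ = 0.255 × 0.6008 = 0.153.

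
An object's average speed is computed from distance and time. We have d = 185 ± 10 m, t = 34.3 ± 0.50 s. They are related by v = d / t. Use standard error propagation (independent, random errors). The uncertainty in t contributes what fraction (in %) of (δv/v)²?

(δv/v)² = (1·δd/d)² + (-1·δt/t)²
  d term: (1×0.0541)² = 0.00292
  t term: (-1×0.0146)² = 0.000212
Total = 0.00313. Share from t = 0.000212/0.00313 = 0.0678.

6.78%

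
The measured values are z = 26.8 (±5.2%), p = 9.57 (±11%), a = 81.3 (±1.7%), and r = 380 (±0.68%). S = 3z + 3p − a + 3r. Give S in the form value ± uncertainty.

1170 ± 9.46

Sums and differences: (δS)² = Σ (cᵢ δxᵢ)².
  (3·δz)² = 17.5;  (3·δp)² = 9.97;  (δa)² = 1.91;  (3·δr)² = 60.1
δS = √(89.5) = 9.46
S = 1170.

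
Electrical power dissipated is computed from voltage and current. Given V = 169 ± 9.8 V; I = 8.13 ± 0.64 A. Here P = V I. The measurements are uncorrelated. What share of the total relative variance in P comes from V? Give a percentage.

(δP/P)² = (1·δV/V)² + (1·δI/I)²
  V term: (1×0.0580)² = 0.00336
  I term: (1×0.0787)² = 0.00620
Total = 0.00956. Share from V = 0.00336/0.00956 = 0.352.

35.2%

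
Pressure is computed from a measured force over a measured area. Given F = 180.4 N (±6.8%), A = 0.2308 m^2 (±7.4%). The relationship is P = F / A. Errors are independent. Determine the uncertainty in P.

78.6 Pa

For a monomial P ∝ F, A^-1, fractional errors add in quadrature:
  (1·δF/F)² = (1×0.0680)² = 0.00462;  (-1·δA/A)² = (-1×0.0740)² = 0.00548
δP/P = √(0.0101) = 0.100
P = 781.6 Pa, so δP = 0.100 × 781.6 = 78.6 Pa.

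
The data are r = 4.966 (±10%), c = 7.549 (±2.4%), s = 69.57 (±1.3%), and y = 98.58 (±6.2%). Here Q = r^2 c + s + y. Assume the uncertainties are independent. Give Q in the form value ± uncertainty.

Let p = r^2·c = 186.2. δp/p = √((2·δr/r)² + (1·δc/c)²) = √(0.0400 + 0.000576) = 0.201, so δp = 37.5.
Q = p + s + y: δQ = √(δp² + δs² + δy²) = √(1410 + 0.818 + 37.4) = 38.0
Q = 354.3.

354.3 ± 38.0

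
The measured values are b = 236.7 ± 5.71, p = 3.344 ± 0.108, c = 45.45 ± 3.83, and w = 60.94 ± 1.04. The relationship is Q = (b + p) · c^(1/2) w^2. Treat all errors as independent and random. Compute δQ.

3.56e+05

Let u = b + p = 240.0. δu = √(δb² + δp²) = √(32.6 + 0.0117) = 5.71, so δu/u = 0.0238.
Q is then a monomial in u, c, w:
δQ/Q = √((δu/u)² + (½·δc/c)² + (2·δw/w)²) = √(0.000566 + 0.00178 + 0.00116) = 0.0592
Q = 6.01e+06, so δQ = 0.0592 × 6.01e+06 = 3.56e+05.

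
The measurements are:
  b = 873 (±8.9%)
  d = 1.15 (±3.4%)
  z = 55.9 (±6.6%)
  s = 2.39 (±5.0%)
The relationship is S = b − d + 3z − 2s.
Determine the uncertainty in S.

Each term contributes (cᵢ δxᵢ)² to (δS)²:
  (δb)² = 6040;  (δd)² = 0.00153;  (3·δz)² = 123;  (2·δs)² = 0.0571
δS = √(6160) = 78.5

78.5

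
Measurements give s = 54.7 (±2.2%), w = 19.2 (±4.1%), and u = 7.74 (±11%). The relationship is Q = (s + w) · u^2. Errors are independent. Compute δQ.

978

Let h = s + w = 73.9. δh = √(δs² + δw²) = √(1.45 + 0.620) = 1.44, so δh/h = 0.0195.
Q is then a monomial in h, u:
δQ/Q = √((δh/h)² + (2·δu/u)²) = √(0.000379 + 0.0484) = 0.221
Q = 4430, so δQ = 0.221 × 4430 = 978.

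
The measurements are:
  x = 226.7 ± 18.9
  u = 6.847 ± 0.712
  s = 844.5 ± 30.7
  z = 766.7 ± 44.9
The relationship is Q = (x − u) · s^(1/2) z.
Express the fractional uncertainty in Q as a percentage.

Let w = x − u = 219.9. δw = √(δx² + δu²) = √(357 + 0.507) = 18.9, so δw/w = 0.0860.
Q is then a monomial in w, s, z:
δQ/Q = √((δw/w)² + (½·δs/s)² + (1·δz/z)²) = √(0.00740 + 0.000330 + 0.00343) = 0.106

10.6%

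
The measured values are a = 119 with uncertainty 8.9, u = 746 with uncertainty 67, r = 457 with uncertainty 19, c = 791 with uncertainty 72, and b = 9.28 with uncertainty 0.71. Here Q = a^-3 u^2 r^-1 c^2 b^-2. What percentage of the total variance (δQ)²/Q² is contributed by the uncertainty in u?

22.9%

(δQ/Q)² = (-3·δa/a)² + (2·δu/u)² + (-1·δr/r)² + (2·δc/c)² + (-2·δb/b)²
  a term: (-3×0.0748)² = 0.0503
  u term: (2×0.0898)² = 0.0323
  r term: (-1×0.0416)² = 0.00173
  c term: (2×0.0910)² = 0.0331
  b term: (-2×0.0765)² = 0.0234
Total = 0.141. Share from u = 0.0323/0.141 = 0.229.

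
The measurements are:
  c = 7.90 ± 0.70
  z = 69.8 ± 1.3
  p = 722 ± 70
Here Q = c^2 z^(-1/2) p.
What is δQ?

1090

Products/powers → add relative errors in quadrature, weighted by exponent:
  (2·δc/c)² = (2×0.0886)² = 0.0314;  (−½·δz/z)² = (-0.5×0.0186)² = 8.67e-05;  (1·δp/p)² = (1×0.0970)² = 0.00940
δQ/Q = √(0.0409) = 0.202
Q = 5390, so δQ = 0.202 × 5390 = 1090.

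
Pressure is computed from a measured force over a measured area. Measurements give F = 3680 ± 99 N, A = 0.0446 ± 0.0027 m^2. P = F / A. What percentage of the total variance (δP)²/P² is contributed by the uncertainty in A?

(δP/P)² = (1·δF/F)² + (-1·δA/A)²
  F term: (1×0.0269)² = 0.000724
  A term: (-1×0.0605)² = 0.00366
Total = 0.00439. Share from A = 0.00366/0.00439 = 0.835.

83.5%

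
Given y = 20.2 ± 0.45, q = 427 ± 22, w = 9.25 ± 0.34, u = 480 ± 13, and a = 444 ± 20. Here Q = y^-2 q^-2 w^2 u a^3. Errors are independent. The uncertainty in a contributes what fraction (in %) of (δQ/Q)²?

(δQ/Q)² = (-2·δy/y)² + (-2·δq/q)² + (2·δw/w)² + (1·δu/u)² + (3·δa/a)²
  y term: (-2×0.0223)² = 0.00199
  q term: (-2×0.0515)² = 0.0106
  w term: (2×0.0368)² = 0.00540
  u term: (1×0.0271)² = 0.000734
  a term: (3×0.0450)² = 0.0183
Total = 0.0370. Share from a = 0.0183/0.0370 = 0.494.

49.4%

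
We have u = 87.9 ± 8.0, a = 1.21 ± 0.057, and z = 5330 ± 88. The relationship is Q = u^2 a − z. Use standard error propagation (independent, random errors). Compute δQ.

Let p = u^2·a = 9350. δp/p = √((2·δu/u)² + (1·δa/a)²) = √(0.0331 + 0.00222) = 0.188, so δp = 1760.
Q = p − z: δQ = √(δp² + δz²) = √(3.09e+06 + 7740) = 1760

1760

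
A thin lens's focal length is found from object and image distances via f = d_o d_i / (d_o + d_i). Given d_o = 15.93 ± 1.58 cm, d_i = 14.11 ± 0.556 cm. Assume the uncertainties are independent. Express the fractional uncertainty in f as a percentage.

5.11%

∂f/∂d_o = (d_i/(d_o+d_i))² = 0.221;  ∂f/∂d_i = (d_o/(d_o+d_i))² = 0.281
δf = √((∂f/∂d_o · δd_o)² + (∂f/∂d_i · δd_i)²) = √(0.122 + 0.0244) = 0.382 cm
f = 7.482 cm, so δf/f = 0.382/7.482 = 0.0511.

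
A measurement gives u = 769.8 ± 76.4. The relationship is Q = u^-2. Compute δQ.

3.35e-07

Since Q is a product/quotient, work with relative uncertainties:
  (-2·δu/u)² = (-2×0.0992)² = 0.0394
δQ/Q = √(0.0394) = 0.198
Q = 1.688e-06, so δQ = 0.198 × 1.688e-06 = 3.35e-07.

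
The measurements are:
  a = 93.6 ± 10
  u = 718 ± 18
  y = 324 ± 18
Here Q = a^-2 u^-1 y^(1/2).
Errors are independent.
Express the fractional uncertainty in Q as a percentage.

Q is a product of powers, so relative uncertainties combine in quadrature:
  (-2·δa/a)² = (-2×0.107)² = 0.0457;  (-1·δu/u)² = (-1×0.0251)² = 0.000628;  (½·δy/y)² = (0.5×0.0556)² = 0.000772
δQ/Q = √(0.0471) = 0.217

21.7%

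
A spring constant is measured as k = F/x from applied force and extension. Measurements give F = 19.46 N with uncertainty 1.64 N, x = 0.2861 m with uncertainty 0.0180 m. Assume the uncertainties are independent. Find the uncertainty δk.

For a monomial k ∝ F, x^-1, fractional errors add in quadrature:
  (1·δF/F)² = (1×0.0843)² = 0.00710;  (-1·δx/x)² = (-1×0.0629)² = 0.00396
δk/k = √(0.0111) = 0.105
k = 68.02 N/m, so δk = 0.105 × 68.02 = 7.15 N/m.

7.15 N/m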